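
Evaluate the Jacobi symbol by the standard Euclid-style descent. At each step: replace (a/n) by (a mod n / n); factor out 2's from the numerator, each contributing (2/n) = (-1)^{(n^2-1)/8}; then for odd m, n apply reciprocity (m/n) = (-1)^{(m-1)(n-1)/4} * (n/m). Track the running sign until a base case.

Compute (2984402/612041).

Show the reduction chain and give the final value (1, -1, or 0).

1

(2984402/612041): 2984402 mod 612041 = 536238, so (2984402/612041) = (536238/612041)
factor out 2^1: 536238 = 2^1·268119; with 612041 mod 8 = 1, (2/612041) = +1; sign now +1; continue with (268119/612041)
flip (268119/612041) -> (612041/268119): both odd, 268119 mod 4 = 3, 612041 mod 4 = 1, so the flip contributes +1; sign now +1
(612041/268119): 612041 mod 268119 = 75803, so (612041/268119) = (75803/268119)
flip (75803/268119) -> (268119/75803): both odd, 75803 mod 4 = 3, 268119 mod 4 = 3, so the flip contributes -1; sign now -1
(268119/75803): 268119 mod 75803 = 40710, so (268119/75803) = (40710/75803)
factor out 2^1: 40710 = 2^1·20355; with 75803 mod 8 = 3, (2/75803) = -1; sign now +1; continue with (20355/75803)
flip (20355/75803) -> (75803/20355): both odd, 20355 mod 4 = 3, 75803 mod 4 = 3, so the flip contributes -1; sign now -1
(75803/20355): 75803 mod 20355 = 14738, so (75803/20355) = (14738/20355)
factor out 2^1: 14738 = 2^1·7369; with 20355 mod 8 = 3, (2/20355) = -1; sign now +1; continue with (7369/20355)
flip (7369/20355) -> (20355/7369): both odd, 7369 mod 4 = 1, 20355 mod 4 = 3, so the flip contributes +1; sign now +1
(20355/7369): 20355 mod 7369 = 5617, so (20355/7369) = (5617/7369)
flip (5617/7369) -> (7369/5617): both odd, 5617 mod 4 = 1, 7369 mod 4 = 1, so the flip contributes +1; sign now +1
(7369/5617): 7369 mod 5617 = 1752, so (7369/5617) = (1752/5617)
factor out 2^3: 1752 = 2^3·219; with 5617 mod 8 = 1, (2/5617) = +1; sign now +1; continue with (219/5617)
flip (219/5617) -> (5617/219): both odd, 219 mod 4 = 3, 5617 mod 4 = 1, so the flip contributes +1; sign now +1
(5617/219): 5617 mod 219 = 142, so (5617/219) = (142/219)
factor out 2^1: 142 = 2^1·71; with 219 mod 8 = 3, (2/219) = -1; sign now -1; continue with (71/219)
flip (71/219) -> (219/71): both odd, 71 mod 4 = 3, 219 mod 4 = 3, so the flip contributes -1; sign now +1
(219/71): 219 mod 71 = 6, so (219/71) = (6/71)
factor out 2^1: 6 = 2^1·3; with 71 mod 8 = 7, (2/71) = +1; sign now +1; continue with (3/71)
flip (3/71) -> (71/3): both odd, 3 mod 4 = 3, 71 mod 4 = 3, so the flip contributes -1; sign now -1
(71/3): 71 mod 3 = 2, so (71/3) = (2/3)
factor out 2^1: 2 = 2^1·1; with 3 mod 8 = 3, (2/3) = -1; sign now +1; continue with (1/3)
reached (1/3) = 1, so the symbol is +1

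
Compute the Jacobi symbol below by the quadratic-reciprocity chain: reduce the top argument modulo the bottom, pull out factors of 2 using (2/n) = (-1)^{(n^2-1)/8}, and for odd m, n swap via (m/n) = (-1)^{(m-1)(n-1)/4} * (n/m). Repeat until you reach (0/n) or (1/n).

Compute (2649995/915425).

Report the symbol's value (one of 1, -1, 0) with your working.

(2649995/915425): 2649995 mod 915425 = 819145, so (2649995/915425) = (819145/915425)
flip (819145/915425) -> (915425/819145): both odd, 819145 mod 4 = 1, 915425 mod 4 = 1, so the flip contributes +1; sign now +1
(915425/819145): 915425 mod 819145 = 96280, so (915425/819145) = (96280/819145)
factor out 2^3: 96280 = 2^3·12035; with 819145 mod 8 = 1, (2/819145) = +1; sign now +1; continue with (12035/819145)
flip (12035/819145) -> (819145/12035): both odd, 12035 mod 4 = 3, 819145 mod 4 = 1, so the flip contributes +1; sign now +1
(819145/12035): 819145 mod 12035 = 765, so (819145/12035) = (765/12035)
flip (765/12035) -> (12035/765): both odd, 765 mod 4 = 1, 12035 mod 4 = 3, so the flip contributes +1; sign now +1
(12035/765): 12035 mod 765 = 560, so (12035/765) = (560/765)
factor out 2^4: 560 = 2^4·35; with 765 mod 8 = 5, (2/765) = -1; sign now +1; continue with (35/765)
flip (35/765) -> (765/35): both odd, 35 mod 4 = 3, 765 mod 4 = 1, so the flip contributes +1; sign now +1
(765/35): 765 mod 35 = 30, so (765/35) = (30/35)
factor out 2^1: 30 = 2^1·15; with 35 mod 8 = 3, (2/35) = -1; sign now -1; continue with (15/35)
flip (15/35) -> (35/15): both odd, 15 mod 4 = 3, 35 mod 4 = 3, so the flip contributes -1; sign now +1
(35/15): 35 mod 15 = 5, so (35/15) = (5/15)
flip (5/15) -> (15/5): both odd, 5 mod 4 = 1, 15 mod 4 = 3, so the flip contributes +1; sign now +1
(15/5): 15 mod 5 = 0, so (15/5) = (0/5)
reached (0/5); gcd(a, n) > 1, so (0/5) = 0 and the symbol is 0

0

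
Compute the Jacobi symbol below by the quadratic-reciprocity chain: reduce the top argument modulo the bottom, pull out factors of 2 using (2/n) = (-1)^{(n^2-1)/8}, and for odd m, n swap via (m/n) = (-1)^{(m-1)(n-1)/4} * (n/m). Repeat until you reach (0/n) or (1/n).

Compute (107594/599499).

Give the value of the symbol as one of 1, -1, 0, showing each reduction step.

factor out 2^1: 107594 = 2^1·53797; with 599499 mod 8 = 3, (2/599499) = -1; sign now -1; continue with (53797/599499)
flip (53797/599499) -> (599499/53797): both odd, 53797 mod 4 = 1, 599499 mod 4 = 3, so the flip contributes +1; sign now -1
(599499/53797): 599499 mod 53797 = 7732, so (599499/53797) = (7732/53797)
factor out 2^2: 7732 = 2^2·1933; with 53797 mod 8 = 5, (2/53797) = -1; sign now -1; continue with (1933/53797)
flip (1933/53797) -> (53797/1933): both odd, 1933 mod 4 = 1, 53797 mod 4 = 1, so the flip contributes +1; sign now -1
(53797/1933): 53797 mod 1933 = 1606, so (53797/1933) = (1606/1933)
factor out 2^1: 1606 = 2^1·803; with 1933 mod 8 = 5, (2/1933) = -1; sign now +1; continue with (803/1933)
flip (803/1933) -> (1933/803): both odd, 803 mod 4 = 3, 1933 mod 4 = 1, so the flip contributes +1; sign now +1
(1933/803): 1933 mod 803 = 327, so (1933/803) = (327/803)
flip (327/803) -> (803/327): both odd, 327 mod 4 = 3, 803 mod 4 = 3, so the flip contributes -1; sign now -1
(803/327): 803 mod 327 = 149, so (803/327) = (149/327)
flip (149/327) -> (327/149): both odd, 149 mod 4 = 1, 327 mod 4 = 3, so the flip contributes +1; sign now -1
(327/149): 327 mod 149 = 29, so (327/149) = (29/149)
flip (29/149) -> (149/29): both odd, 29 mod 4 = 1, 149 mod 4 = 1, so the flip contributes +1; sign now -1
(149/29): 149 mod 29 = 4, so (149/29) = (4/29)
factor out 2^2: 4 = 2^2·1; with 29 mod 8 = 5, (2/29) = -1; sign now -1; continue with (1/29)
reached (1/29) = 1, so the symbol is -1

-1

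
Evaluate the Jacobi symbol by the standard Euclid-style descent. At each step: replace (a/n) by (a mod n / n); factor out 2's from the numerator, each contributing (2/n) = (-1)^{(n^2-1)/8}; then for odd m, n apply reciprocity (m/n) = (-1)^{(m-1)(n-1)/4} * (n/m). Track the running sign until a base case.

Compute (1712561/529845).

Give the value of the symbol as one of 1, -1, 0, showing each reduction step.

(1712561/529845): 1712561 mod 529845 = 123026, so (1712561/529845) = (123026/529845)
factor out 2^1: 123026 = 2^1·61513; with 529845 mod 8 = 5, (2/529845) = -1; sign now -1; continue with (61513/529845)
flip (61513/529845) -> (529845/61513): both odd, 61513 mod 4 = 1, 529845 mod 4 = 1, so the flip contributes +1; sign now -1
(529845/61513): 529845 mod 61513 = 37741, so (529845/61513) = (37741/61513)
flip (37741/61513) -> (61513/37741): both odd, 37741 mod 4 = 1, 61513 mod 4 = 1, so the flip contributes +1; sign now -1
(61513/37741): 61513 mod 37741 = 23772, so (61513/37741) = (23772/37741)
factor out 2^2: 23772 = 2^2·5943; with 37741 mod 8 = 5, (2/37741) = -1; sign now -1; continue with (5943/37741)
flip (5943/37741) -> (37741/5943): both odd, 5943 mod 4 = 3, 37741 mod 4 = 1, so the flip contributes +1; sign now -1
(37741/5943): 37741 mod 5943 = 2083, so (37741/5943) = (2083/5943)
flip (2083/5943) -> (5943/2083): both odd, 2083 mod 4 = 3, 5943 mod 4 = 3, so the flip contributes -1; sign now +1
(5943/2083): 5943 mod 2083 = 1777, so (5943/2083) = (1777/2083)
flip (1777/2083) -> (2083/1777): both odd, 1777 mod 4 = 1, 2083 mod 4 = 3, so the flip contributes +1; sign now +1
(2083/1777): 2083 mod 1777 = 306, so (2083/1777) = (306/1777)
factor out 2^1: 306 = 2^1·153; with 1777 mod 8 = 1, (2/1777) = +1; sign now +1; continue with (153/1777)
flip (153/1777) -> (1777/153): both odd, 153 mod 4 = 1, 1777 mod 4 = 1, so the flip contributes +1; sign now +1
(1777/153): 1777 mod 153 = 94, so (1777/153) = (94/153)
factor out 2^1: 94 = 2^1·47; with 153 mod 8 = 1, (2/153) = +1; sign now +1; continue with (47/153)
flip (47/153) -> (153/47): both odd, 47 mod 4 = 3, 153 mod 4 = 1, so the flip contributes +1; sign now +1
(153/47): 153 mod 47 = 12, so (153/47) = (12/47)
factor out 2^2: 12 = 2^2·3; with 47 mod 8 = 7, (2/47) = +1; sign now +1; continue with (3/47)
flip (3/47) -> (47/3): both odd, 3 mod 4 = 3, 47 mod 4 = 3, so the flip contributes -1; sign now -1
(47/3): 47 mod 3 = 2, so (47/3) = (2/3)
factor out 2^1: 2 = 2^1·1; with 3 mod 8 = 3, (2/3) = -1; sign now +1; continue with (1/3)
reached (1/3) = 1, so the symbol is +1

1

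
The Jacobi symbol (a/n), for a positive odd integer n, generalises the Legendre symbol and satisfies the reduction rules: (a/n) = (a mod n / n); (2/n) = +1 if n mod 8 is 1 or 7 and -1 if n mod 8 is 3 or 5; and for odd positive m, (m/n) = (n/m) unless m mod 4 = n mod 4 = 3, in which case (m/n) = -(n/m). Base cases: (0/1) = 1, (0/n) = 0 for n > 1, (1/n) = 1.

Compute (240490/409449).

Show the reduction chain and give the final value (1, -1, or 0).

1

240490 = 2^1·120245; (2/409449) = +1 since 409449 mod 8 = 1, so (240490/409449) = (+1)^1·(120245/409449); sign now +1
reciprocity: (120245/409449) = +1·(409449/120245) since 120245 mod 4 = 1, 409449 mod 4 = 1; sign now +1
(409449/120245) = (48714/120245)   [reduce mod 120245]
48714 = 2^1·24357; (2/120245) = -1 since 120245 mod 8 = 5, so (48714/120245) = (-1)^1·(24357/120245); sign now -1
reciprocity: (24357/120245) = +1·(120245/24357) since 24357 mod 4 = 1, 120245 mod 4 = 1; sign now -1
(120245/24357) = (22817/24357)   [reduce mod 24357]
reciprocity: (22817/24357) = +1·(24357/22817) since 22817 mod 4 = 1, 24357 mod 4 = 1; sign now -1
(24357/22817) = (1540/22817)   [reduce mod 22817]
1540 = 2^2·385; (2/22817) = +1 since 22817 mod 8 = 1, so (1540/22817) = (+1)^2·(385/22817); sign now -1
reciprocity: (385/22817) = +1·(22817/385) since 385 mod 4 = 1, 22817 mod 4 = 1; sign now -1
(22817/385) = (102/385)   [reduce mod 385]
102 = 2^1·51; (2/385) = +1 since 385 mod 8 = 1, so (102/385) = (+1)^1·(51/385); sign now -1
reciprocity: (51/385) = +1·(385/51) since 51 mod 4 = 3, 385 mod 4 = 1; sign now -1
(385/51) = (28/51)   [reduce mod 51]
28 = 2^2·7; (2/51) = -1 since 51 mod 8 = 3, so (28/51) = (-1)^2·(7/51); sign now -1
reciprocity: (7/51) = -1·(51/7) since 7 mod 4 = 3, 51 mod 4 = 3; sign now +1
(51/7) = (2/7)   [reduce mod 7]
2 = 2^1·1; (2/7) = +1 since 7 mod 8 = 7, so (2/7) = (+1)^1·(1/7); sign now +1
(1/7) = 1; final value = sign = +1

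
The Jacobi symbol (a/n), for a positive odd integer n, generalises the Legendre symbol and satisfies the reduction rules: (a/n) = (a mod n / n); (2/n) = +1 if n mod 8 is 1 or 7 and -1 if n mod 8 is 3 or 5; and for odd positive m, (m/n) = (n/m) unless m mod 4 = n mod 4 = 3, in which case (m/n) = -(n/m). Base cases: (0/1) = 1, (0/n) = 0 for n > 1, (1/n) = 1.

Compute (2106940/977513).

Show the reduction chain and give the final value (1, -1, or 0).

-1

(2106940/977513) = (151914/977513)   [reduce mod 977513]
151914 = 2^1·75957; (2/977513) = +1 since 977513 mod 8 = 1, so (151914/977513) = (+1)^1·(75957/977513); sign now +1
reciprocity: (75957/977513) = +1·(977513/75957) since 75957 mod 4 = 1, 977513 mod 4 = 1; sign now +1
(977513/75957) = (66029/75957)   [reduce mod 75957]
reciprocity: (66029/75957) = +1·(75957/66029) since 66029 mod 4 = 1, 75957 mod 4 = 1; sign now +1
(75957/66029) = (9928/66029)   [reduce mod 66029]
9928 = 2^3·1241; (2/66029) = -1 since 66029 mod 8 = 5, so (9928/66029) = (-1)^3·(1241/66029); sign now -1
reciprocity: (1241/66029) = +1·(66029/1241) since 1241 mod 4 = 1, 66029 mod 4 = 1; sign now -1
(66029/1241) = (256/1241)   [reduce mod 1241]
256 = 2^8·1; (2/1241) = +1 since 1241 mod 8 = 1, so (256/1241) = (+1)^8·(1/1241); sign now -1
(1/1241) = 1; final value = sign = -1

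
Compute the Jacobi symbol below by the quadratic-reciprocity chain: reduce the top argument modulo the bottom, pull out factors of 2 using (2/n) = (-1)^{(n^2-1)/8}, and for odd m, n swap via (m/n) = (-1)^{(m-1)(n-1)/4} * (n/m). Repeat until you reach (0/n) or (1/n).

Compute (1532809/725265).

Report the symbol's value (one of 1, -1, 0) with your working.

1

(1532809/725265): 1532809 mod 725265 = 82279, so (1532809/725265) = (82279/725265)
flip (82279/725265) -> (725265/82279): both odd, 82279 mod 4 = 3, 725265 mod 4 = 1, so the flip contributes +1; sign now +1
(725265/82279): 725265 mod 82279 = 67033, so (725265/82279) = (67033/82279)
flip (67033/82279) -> (82279/67033): both odd, 67033 mod 4 = 1, 82279 mod 4 = 3, so the flip contributes +1; sign now +1
(82279/67033): 82279 mod 67033 = 15246, so (82279/67033) = (15246/67033)
factor out 2^1: 15246 = 2^1·7623; with 67033 mod 8 = 1, (2/67033) = +1; sign now +1; continue with (7623/67033)
flip (7623/67033) -> (67033/7623): both odd, 7623 mod 4 = 3, 67033 mod 4 = 1, so the flip contributes +1; sign now +1
(67033/7623): 67033 mod 7623 = 6049, so (67033/7623) = (6049/7623)
flip (6049/7623) -> (7623/6049): both odd, 6049 mod 4 = 1, 7623 mod 4 = 3, so the flip contributes +1; sign now +1
(7623/6049): 7623 mod 6049 = 1574, so (7623/6049) = (1574/6049)
factor out 2^1: 1574 = 2^1·787; with 6049 mod 8 = 1, (2/6049) = +1; sign now +1; continue with (787/6049)
flip (787/6049) -> (6049/787): both odd, 787 mod 4 = 3, 6049 mod 4 = 1, so the flip contributes +1; sign now +1
(6049/787): 6049 mod 787 = 540, so (6049/787) = (540/787)
factor out 2^2: 540 = 2^2·135; with 787 mod 8 = 3, (2/787) = -1; sign now +1; continue with (135/787)
flip (135/787) -> (787/135): both odd, 135 mod 4 = 3, 787 mod 4 = 3, so the flip contributes -1; sign now -1
(787/135): 787 mod 135 = 112, so (787/135) = (112/135)
factor out 2^4: 112 = 2^4·7; with 135 mod 8 = 7, (2/135) = +1; sign now -1; continue with (7/135)
flip (7/135) -> (135/7): both odd, 7 mod 4 = 3, 135 mod 4 = 3, so the flip contributes -1; sign now +1
(135/7): 135 mod 7 = 2, so (135/7) = (2/7)
factor out 2^1: 2 = 2^1·1; with 7 mod 8 = 7, (2/7) = +1; sign now +1; continue with (1/7)
reached (1/7) = 1, so the symbol is +1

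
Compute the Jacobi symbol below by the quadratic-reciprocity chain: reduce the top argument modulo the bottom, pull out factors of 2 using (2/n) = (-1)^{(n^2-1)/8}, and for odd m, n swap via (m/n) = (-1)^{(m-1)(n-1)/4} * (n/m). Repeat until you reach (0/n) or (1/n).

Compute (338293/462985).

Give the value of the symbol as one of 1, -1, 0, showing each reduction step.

-1

flip (338293/462985) -> (462985/338293): both odd, 338293 mod 4 = 1, 462985 mod 4 = 1, so the flip contributes +1; sign now +1
(462985/338293): 462985 mod 338293 = 124692, so (462985/338293) = (124692/338293)
factor out 2^2: 124692 = 2^2·31173; with 338293 mod 8 = 5, (2/338293) = -1; sign now +1; continue with (31173/338293)
flip (31173/338293) -> (338293/31173): both odd, 31173 mod 4 = 1, 338293 mod 4 = 1, so the flip contributes +1; sign now +1
(338293/31173): 338293 mod 31173 = 26563, so (338293/31173) = (26563/31173)
flip (26563/31173) -> (31173/26563): both odd, 26563 mod 4 = 3, 31173 mod 4 = 1, so the flip contributes +1; sign now +1
(31173/26563): 31173 mod 26563 = 4610, so (31173/26563) = (4610/26563)
factor out 2^1: 4610 = 2^1·2305; with 26563 mod 8 = 3, (2/26563) = -1; sign now -1; continue with (2305/26563)
flip (2305/26563) -> (26563/2305): both odd, 2305 mod 4 = 1, 26563 mod 4 = 3, so the flip contributes +1; sign now -1
(26563/2305): 26563 mod 2305 = 1208, so (26563/2305) = (1208/2305)
factor out 2^3: 1208 = 2^3·151; with 2305 mod 8 = 1, (2/2305) = +1; sign now -1; continue with (151/2305)
flip (151/2305) -> (2305/151): both odd, 151 mod 4 = 3, 2305 mod 4 = 1, so the flip contributes +1; sign now -1
(2305/151): 2305 mod 151 = 40, so (2305/151) = (40/151)
factor out 2^3: 40 = 2^3·5; with 151 mod 8 = 7, (2/151) = +1; sign now -1; continue with (5/151)
flip (5/151) -> (151/5): both odd, 5 mod 4 = 1, 151 mod 4 = 3, so the flip contributes +1; sign now -1
(151/5): 151 mod 5 = 1, so (151/5) = (1/5)
reached (1/5) = 1, so the symbol is -1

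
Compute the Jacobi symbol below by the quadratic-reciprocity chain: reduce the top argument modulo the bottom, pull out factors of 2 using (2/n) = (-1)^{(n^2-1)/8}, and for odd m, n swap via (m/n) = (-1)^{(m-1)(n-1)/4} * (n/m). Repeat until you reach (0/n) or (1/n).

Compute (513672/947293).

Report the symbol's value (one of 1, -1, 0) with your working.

-1

factor out 2^3: 513672 = 2^3·64209; with 947293 mod 8 = 5, (2/947293) = -1; sign now -1; continue with (64209/947293)
flip (64209/947293) -> (947293/64209): both odd, 64209 mod 4 = 1, 947293 mod 4 = 1, so the flip contributes +1; sign now -1
(947293/64209): 947293 mod 64209 = 48367, so (947293/64209) = (48367/64209)
flip (48367/64209) -> (64209/48367): both odd, 48367 mod 4 = 3, 64209 mod 4 = 1, so the flip contributes +1; sign now -1
(64209/48367): 64209 mod 48367 = 15842, so (64209/48367) = (15842/48367)
factor out 2^1: 15842 = 2^1·7921; with 48367 mod 8 = 7, (2/48367) = +1; sign now -1; continue with (7921/48367)
flip (7921/48367) -> (48367/7921): both odd, 7921 mod 4 = 1, 48367 mod 4 = 3, so the flip contributes +1; sign now -1
(48367/7921): 48367 mod 7921 = 841, so (48367/7921) = (841/7921)
flip (841/7921) -> (7921/841): both odd, 841 mod 4 = 1, 7921 mod 4 = 1, so the flip contributes +1; sign now -1
(7921/841): 7921 mod 841 = 352, so (7921/841) = (352/841)
factor out 2^5: 352 = 2^5·11; with 841 mod 8 = 1, (2/841) = +1; sign now -1; continue with (11/841)
flip (11/841) -> (841/11): both odd, 11 mod 4 = 3, 841 mod 4 = 1, so the flip contributes +1; sign now -1
(841/11): 841 mod 11 = 5, so (841/11) = (5/11)
flip (5/11) -> (11/5): both odd, 5 mod 4 = 1, 11 mod 4 = 3, so the flip contributes +1; sign now -1
(11/5): 11 mod 5 = 1, so (11/5) = (1/5)
reached (1/5) = 1, so the symbol is -1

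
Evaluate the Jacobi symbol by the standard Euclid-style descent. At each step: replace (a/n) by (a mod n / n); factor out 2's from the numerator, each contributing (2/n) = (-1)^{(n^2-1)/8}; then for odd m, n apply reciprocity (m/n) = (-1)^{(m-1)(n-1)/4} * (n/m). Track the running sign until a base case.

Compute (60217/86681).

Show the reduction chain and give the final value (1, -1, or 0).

-1

reciprocity: (60217/86681) = +1·(86681/60217) since 60217 mod 4 = 1, 86681 mod 4 = 1; sign now +1
(86681/60217) = (26464/60217)   [reduce mod 60217]
26464 = 2^5·827; (2/60217) = +1 since 60217 mod 8 = 1, so (26464/60217) = (+1)^5·(827/60217); sign now +1
reciprocity: (827/60217) = +1·(60217/827) since 827 mod 4 = 3, 60217 mod 4 = 1; sign now +1
(60217/827) = (673/827)   [reduce mod 827]
reciprocity: (673/827) = +1·(827/673) since 673 mod 4 = 1, 827 mod 4 = 3; sign now +1
(827/673) = (154/673)   [reduce mod 673]
154 = 2^1·77; (2/673) = +1 since 673 mod 8 = 1, so (154/673) = (+1)^1·(77/673); sign now +1
reciprocity: (77/673) = +1·(673/77) since 77 mod 4 = 1, 673 mod 4 = 1; sign now +1
(673/77) = (57/77)   [reduce mod 77]
reciprocity: (57/77) = +1·(77/57) since 57 mod 4 = 1, 77 mod 4 = 1; sign now +1
(77/57) = (20/57)   [reduce mod 57]
20 = 2^2·5; (2/57) = +1 since 57 mod 8 = 1, so (20/57) = (+1)^2·(5/57); sign now +1
reciprocity: (5/57) = +1·(57/5) since 5 mod 4 = 1, 57 mod 4 = 1; sign now +1
(57/5) = (2/5)   [reduce mod 5]
2 = 2^1·1; (2/5) = -1 since 5 mod 8 = 5, so (2/5) = (-1)^1·(1/5); sign now -1
(1/5) = 1; final value = sign = -1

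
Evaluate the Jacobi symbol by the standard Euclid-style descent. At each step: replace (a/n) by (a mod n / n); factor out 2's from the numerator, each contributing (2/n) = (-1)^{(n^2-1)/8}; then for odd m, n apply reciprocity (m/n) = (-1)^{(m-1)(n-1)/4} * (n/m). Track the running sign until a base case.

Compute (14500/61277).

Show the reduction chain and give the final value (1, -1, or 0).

factor out 2^2: 14500 = 2^2·3625; with 61277 mod 8 = 5, (2/61277) = -1; sign now +1; continue with (3625/61277)
flip (3625/61277) -> (61277/3625): both odd, 3625 mod 4 = 1, 61277 mod 4 = 1, so the flip contributes +1; sign now +1
(61277/3625): 61277 mod 3625 = 3277, so (61277/3625) = (3277/3625)
flip (3277/3625) -> (3625/3277): both odd, 3277 mod 4 = 1, 3625 mod 4 = 1, so the flip contributes +1; sign now +1
(3625/3277): 3625 mod 3277 = 348, so (3625/3277) = (348/3277)
factor out 2^2: 348 = 2^2·87; with 3277 mod 8 = 5, (2/3277) = -1; sign now +1; continue with (87/3277)
flip (87/3277) -> (3277/87): both odd, 87 mod 4 = 3, 3277 mod 4 = 1, so the flip contributes +1; sign now +1
(3277/87): 3277 mod 87 = 58, so (3277/87) = (58/87)
factor out 2^1: 58 = 2^1·29; with 87 mod 8 = 7, (2/87) = +1; sign now +1; continue with (29/87)
flip (29/87) -> (87/29): both odd, 29 mod 4 = 1, 87 mod 4 = 3, so the flip contributes +1; sign now +1
(87/29): 87 mod 29 = 0, so (87/29) = (0/29)
reached (0/29); gcd(a, n) > 1, so (0/29) = 0 and the symbol is 0

0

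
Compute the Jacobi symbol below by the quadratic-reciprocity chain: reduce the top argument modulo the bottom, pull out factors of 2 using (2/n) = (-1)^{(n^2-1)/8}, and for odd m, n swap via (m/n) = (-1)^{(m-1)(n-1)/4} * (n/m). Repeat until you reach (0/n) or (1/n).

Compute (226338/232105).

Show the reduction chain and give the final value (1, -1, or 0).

-1

factor out 2^1: 226338 = 2^1·113169; with 232105 mod 8 = 1, (2/232105) = +1; sign now +1; continue with (113169/232105)
flip (113169/232105) -> (232105/113169): both odd, 113169 mod 4 = 1, 232105 mod 4 = 1, so the flip contributes +1; sign now +1
(232105/113169): 232105 mod 113169 = 5767, so (232105/113169) = (5767/113169)
flip (5767/113169) -> (113169/5767): both odd, 5767 mod 4 = 3, 113169 mod 4 = 1, so the flip contributes +1; sign now +1
(113169/5767): 113169 mod 5767 = 3596, so (113169/5767) = (3596/5767)
factor out 2^2: 3596 = 2^2·899; with 5767 mod 8 = 7, (2/5767) = +1; sign now +1; continue with (899/5767)
flip (899/5767) -> (5767/899): both odd, 899 mod 4 = 3, 5767 mod 4 = 3, so the flip contributes -1; sign now -1
(5767/899): 5767 mod 899 = 373, so (5767/899) = (373/899)
flip (373/899) -> (899/373): both odd, 373 mod 4 = 1, 899 mod 4 = 3, so the flip contributes +1; sign now -1
(899/373): 899 mod 373 = 153, so (899/373) = (153/373)
flip (153/373) -> (373/153): both odd, 153 mod 4 = 1, 373 mod 4 = 1, so the flip contributes +1; sign now -1
(373/153): 373 mod 153 = 67, so (373/153) = (67/153)
flip (67/153) -> (153/67): both odd, 67 mod 4 = 3, 153 mod 4 = 1, so the flip contributes +1; sign now -1
(153/67): 153 mod 67 = 19, so (153/67) = (19/67)
flip (19/67) -> (67/19): both odd, 19 mod 4 = 3, 67 mod 4 = 3, so the flip contributes -1; sign now +1
(67/19): 67 mod 19 = 10, so (67/19) = (10/19)
factor out 2^1: 10 = 2^1·5; with 19 mod 8 = 3, (2/19) = -1; sign now -1; continue with (5/19)
flip (5/19) -> (19/5): both odd, 5 mod 4 = 1, 19 mod 4 = 3, so the flip contributes +1; sign now -1
(19/5): 19 mod 5 = 4, so (19/5) = (4/5)
factor out 2^2: 4 = 2^2·1; with 5 mod 8 = 5, (2/5) = -1; sign now -1; continue with (1/5)
reached (1/5) = 1, so the symbol is -1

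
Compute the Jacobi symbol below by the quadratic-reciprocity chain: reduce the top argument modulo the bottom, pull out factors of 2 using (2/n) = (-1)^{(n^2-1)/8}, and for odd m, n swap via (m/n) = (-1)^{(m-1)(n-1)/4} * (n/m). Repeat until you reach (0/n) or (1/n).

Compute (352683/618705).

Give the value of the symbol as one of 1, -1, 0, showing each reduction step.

0

reciprocity: (352683/618705) = +1·(618705/352683) since 352683 mod 4 = 3, 618705 mod 4 = 1; sign now +1
(618705/352683) = (266022/352683)   [reduce mod 352683]
266022 = 2^1·133011; (2/352683) = -1 since 352683 mod 8 = 3, so (266022/352683) = (-1)^1·(133011/352683); sign now -1
reciprocity: (133011/352683) = -1·(352683/133011) since 133011 mod 4 = 3, 352683 mod 4 = 3; sign now +1
(352683/133011) = (86661/133011)   [reduce mod 133011]
reciprocity: (86661/133011) = +1·(133011/86661) since 86661 mod 4 = 1, 133011 mod 4 = 3; sign now +1
(133011/86661) = (46350/86661)   [reduce mod 86661]
46350 = 2^1·23175; (2/86661) = -1 since 86661 mod 8 = 5, so (46350/86661) = (-1)^1·(23175/86661); sign now -1
reciprocity: (23175/86661) = +1·(86661/23175) since 23175 mod 4 = 3, 86661 mod 4 = 1; sign now -1
(86661/23175) = (17136/23175)   [reduce mod 23175]
17136 = 2^4·1071; (2/23175) = +1 since 23175 mod 8 = 7, so (17136/23175) = (+1)^4·(1071/23175); sign now -1
reciprocity: (1071/23175) = -1·(23175/1071) since 1071 mod 4 = 3, 23175 mod 4 = 3; sign now +1
(23175/1071) = (684/1071)   [reduce mod 1071]
684 = 2^2·171; (2/1071) = +1 since 1071 mod 8 = 7, so (684/1071) = (+1)^2·(171/1071); sign now +1
reciprocity: (171/1071) = -1·(1071/171) since 171 mod 4 = 3, 1071 mod 4 = 3; sign now -1
(1071/171) = (45/171)   [reduce mod 171]
reciprocity: (45/171) = +1·(171/45) since 45 mod 4 = 1, 171 mod 4 = 3; sign now -1
(171/45) = (36/45)   [reduce mod 45]
36 = 2^2·9; (2/45) = -1 since 45 mod 8 = 5, so (36/45) = (-1)^2·(9/45); sign now -1
reciprocity: (9/45) = +1·(45/9) since 9 mod 4 = 1, 45 mod 4 = 1; sign now -1
(45/9) = (0/9)   [reduce mod 9]
(0/9) = 0   [gcd(a, n) > 1]; final value = 0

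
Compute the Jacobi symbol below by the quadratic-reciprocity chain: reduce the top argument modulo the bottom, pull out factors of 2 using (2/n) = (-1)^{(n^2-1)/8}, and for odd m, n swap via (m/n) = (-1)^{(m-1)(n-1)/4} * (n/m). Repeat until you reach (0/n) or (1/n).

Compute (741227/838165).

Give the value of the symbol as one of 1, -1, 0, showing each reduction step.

reciprocity: (741227/838165) = +1·(838165/741227) since 741227 mod 4 = 3, 838165 mod 4 = 1; sign now +1
(838165/741227) = (96938/741227)   [reduce mod 741227]
96938 = 2^1·48469; (2/741227) = -1 since 741227 mod 8 = 3, so (96938/741227) = (-1)^1·(48469/741227); sign now -1
reciprocity: (48469/741227) = +1·(741227/48469) since 48469 mod 4 = 1, 741227 mod 4 = 3; sign now -1
(741227/48469) = (14192/48469)   [reduce mod 48469]
14192 = 2^4·887; (2/48469) = -1 since 48469 mod 8 = 5, so (14192/48469) = (-1)^4·(887/48469); sign now -1
reciprocity: (887/48469) = +1·(48469/887) since 887 mod 4 = 3, 48469 mod 4 = 1; sign now -1
(48469/887) = (571/887)   [reduce mod 887]
reciprocity: (571/887) = -1·(887/571) since 571 mod 4 = 3, 887 mod 4 = 3; sign now +1
(887/571) = (316/571)   [reduce mod 571]
316 = 2^2·79; (2/571) = -1 since 571 mod 8 = 3, so (316/571) = (-1)^2·(79/571); sign now +1
reciprocity: (79/571) = -1·(571/79) since 79 mod 4 = 3, 571 mod 4 = 3; sign now -1
(571/79) = (18/79)   [reduce mod 79]
18 = 2^1·9; (2/79) = +1 since 79 mod 8 = 7, so (18/79) = (+1)^1·(9/79); sign now -1
reciprocity: (9/79) = +1·(79/9) since 9 mod 4 = 1, 79 mod 4 = 3; sign now -1
(79/9) = (7/9)   [reduce mod 9]
reciprocity: (7/9) = +1·(9/7) since 7 mod 4 = 3, 9 mod 4 = 1; sign now -1
(9/7) = (2/7)   [reduce mod 7]
2 = 2^1·1; (2/7) = +1 since 7 mod 8 = 7, so (2/7) = (+1)^1·(1/7); sign now -1
(1/7) = 1; final value = sign = -1

-1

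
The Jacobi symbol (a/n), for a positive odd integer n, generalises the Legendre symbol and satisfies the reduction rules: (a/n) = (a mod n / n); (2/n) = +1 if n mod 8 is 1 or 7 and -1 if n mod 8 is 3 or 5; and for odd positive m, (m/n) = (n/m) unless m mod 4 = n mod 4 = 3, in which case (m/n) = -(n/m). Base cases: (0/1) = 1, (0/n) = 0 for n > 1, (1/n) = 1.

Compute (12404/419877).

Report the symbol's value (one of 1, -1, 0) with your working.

-1

factor out 2^2: 12404 = 2^2·3101; with 419877 mod 8 = 5, (2/419877) = -1; sign now +1; continue with (3101/419877)
flip (3101/419877) -> (419877/3101): both odd, 3101 mod 4 = 1, 419877 mod 4 = 1, so the flip contributes +1; sign now +1
(419877/3101): 419877 mod 3101 = 1242, so (419877/3101) = (1242/3101)
factor out 2^1: 1242 = 2^1·621; with 3101 mod 8 = 5, (2/3101) = -1; sign now -1; continue with (621/3101)
flip (621/3101) -> (3101/621): both odd, 621 mod 4 = 1, 3101 mod 4 = 1, so the flip contributes +1; sign now -1
(3101/621): 3101 mod 621 = 617, so (3101/621) = (617/621)
flip (617/621) -> (621/617): both odd, 617 mod 4 = 1, 621 mod 4 = 1, so the flip contributes +1; sign now -1
(621/617): 621 mod 617 = 4, so (621/617) = (4/617)
factor out 2^2: 4 = 2^2·1; with 617 mod 8 = 1, (2/617) = +1; sign now -1; continue with (1/617)
reached (1/617) = 1, so the symbol is -1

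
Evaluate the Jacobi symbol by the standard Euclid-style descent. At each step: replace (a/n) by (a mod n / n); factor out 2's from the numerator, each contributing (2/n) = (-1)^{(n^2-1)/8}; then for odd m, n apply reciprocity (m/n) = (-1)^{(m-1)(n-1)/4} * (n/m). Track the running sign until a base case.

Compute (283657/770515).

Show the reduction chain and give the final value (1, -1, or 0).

1

reciprocity: (283657/770515) = +1·(770515/283657) since 283657 mod 4 = 1, 770515 mod 4 = 3; sign now +1
(770515/283657) = (203201/283657)   [reduce mod 283657]
reciprocity: (203201/283657) = +1·(283657/203201) since 203201 mod 4 = 1, 283657 mod 4 = 1; sign now +1
(283657/203201) = (80456/203201)   [reduce mod 203201]
80456 = 2^3·10057; (2/203201) = +1 since 203201 mod 8 = 1, so (80456/203201) = (+1)^3·(10057/203201); sign now +1
reciprocity: (10057/203201) = +1·(203201/10057) since 10057 mod 4 = 1, 203201 mod 4 = 1; sign now +1
(203201/10057) = (2061/10057)   [reduce mod 10057]
reciprocity: (2061/10057) = +1·(10057/2061) since 2061 mod 4 = 1, 10057 mod 4 = 1; sign now +1
(10057/2061) = (1813/2061)   [reduce mod 2061]
reciprocity: (1813/2061) = +1·(2061/1813) since 1813 mod 4 = 1, 2061 mod 4 = 1; sign now +1
(2061/1813) = (248/1813)   [reduce mod 1813]
248 = 2^3·31; (2/1813) = -1 since 1813 mod 8 = 5, so (248/1813) = (-1)^3·(31/1813); sign now -1
reciprocity: (31/1813) = +1·(1813/31) since 31 mod 4 = 3, 1813 mod 4 = 1; sign now -1
(1813/31) = (15/31)   [reduce mod 31]
reciprocity: (15/31) = -1·(31/15) since 15 mod 4 = 3, 31 mod 4 = 3; sign now +1
(31/15) = (1/15)   [reduce mod 15]
(1/15) = 1; final value = sign = +1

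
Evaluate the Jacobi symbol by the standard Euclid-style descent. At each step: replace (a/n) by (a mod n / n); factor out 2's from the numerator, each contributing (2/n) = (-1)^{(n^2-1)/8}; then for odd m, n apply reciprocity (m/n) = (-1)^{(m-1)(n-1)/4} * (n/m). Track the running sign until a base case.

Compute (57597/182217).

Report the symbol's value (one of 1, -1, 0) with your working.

0

reciprocity: (57597/182217) = +1·(182217/57597) since 57597 mod 4 = 1, 182217 mod 4 = 1; sign now +1
(182217/57597) = (9426/57597)   [reduce mod 57597]
9426 = 2^1·4713; (2/57597) = -1 since 57597 mod 8 = 5, so (9426/57597) = (-1)^1·(4713/57597); sign now -1
reciprocity: (4713/57597) = +1·(57597/4713) since 4713 mod 4 = 1, 57597 mod 4 = 1; sign now -1
(57597/4713) = (1041/4713)   [reduce mod 4713]
reciprocity: (1041/4713) = +1·(4713/1041) since 1041 mod 4 = 1, 4713 mod 4 = 1; sign now -1
(4713/1041) = (549/1041)   [reduce mod 1041]
reciprocity: (549/1041) = +1·(1041/549) since 549 mod 4 = 1, 1041 mod 4 = 1; sign now -1
(1041/549) = (492/549)   [reduce mod 549]
492 = 2^2·123; (2/549) = -1 since 549 mod 8 = 5, so (492/549) = (-1)^2·(123/549); sign now -1
reciprocity: (123/549) = +1·(549/123) since 123 mod 4 = 3, 549 mod 4 = 1; sign now -1
(549/123) = (57/123)   [reduce mod 123]
reciprocity: (57/123) = +1·(123/57) since 57 mod 4 = 1, 123 mod 4 = 3; sign now -1
(123/57) = (9/57)   [reduce mod 57]
reciprocity: (9/57) = +1·(57/9) since 9 mod 4 = 1, 57 mod 4 = 1; sign now -1
(57/9) = (3/9)   [reduce mod 9]
reciprocity: (3/9) = +1·(9/3) since 3 mod 4 = 3, 9 mod 4 = 1; sign now -1
(9/3) = (0/3)   [reduce mod 3]
(0/3) = 0   [gcd(a, n) > 1]; final value = 0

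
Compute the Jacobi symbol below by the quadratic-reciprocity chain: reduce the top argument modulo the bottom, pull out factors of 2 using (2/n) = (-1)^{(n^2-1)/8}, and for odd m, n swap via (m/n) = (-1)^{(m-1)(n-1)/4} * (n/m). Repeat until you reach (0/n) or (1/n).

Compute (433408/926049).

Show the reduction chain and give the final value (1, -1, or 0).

1

factor out 2^8: 433408 = 2^8·1693; with 926049 mod 8 = 1, (2/926049) = +1; sign now +1; continue with (1693/926049)
flip (1693/926049) -> (926049/1693): both odd, 1693 mod 4 = 1, 926049 mod 4 = 1, so the flip contributes +1; sign now +1
(926049/1693): 926049 mod 1693 = 1671, so (926049/1693) = (1671/1693)
flip (1671/1693) -> (1693/1671): both odd, 1671 mod 4 = 3, 1693 mod 4 = 1, so the flip contributes +1; sign now +1
(1693/1671): 1693 mod 1671 = 22, so (1693/1671) = (22/1671)
factor out 2^1: 22 = 2^1·11; with 1671 mod 8 = 7, (2/1671) = +1; sign now +1; continue with (11/1671)
flip (11/1671) -> (1671/11): both odd, 11 mod 4 = 3, 1671 mod 4 = 3, so the flip contributes -1; sign now -1
(1671/11): 1671 mod 11 = 10, so (1671/11) = (10/11)
factor out 2^1: 10 = 2^1·5; with 11 mod 8 = 3, (2/11) = -1; sign now +1; continue with (5/11)
flip (5/11) -> (11/5): both odd, 5 mod 4 = 1, 11 mod 4 = 3, so the flip contributes +1; sign now +1
(11/5): 11 mod 5 = 1, so (11/5) = (1/5)
reached (1/5) = 1, so the symbol is +1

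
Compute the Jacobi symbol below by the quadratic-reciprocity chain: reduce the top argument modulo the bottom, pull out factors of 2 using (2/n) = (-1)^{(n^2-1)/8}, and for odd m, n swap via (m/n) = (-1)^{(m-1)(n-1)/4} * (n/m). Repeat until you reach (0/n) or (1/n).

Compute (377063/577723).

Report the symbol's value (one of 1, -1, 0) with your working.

flip (377063/577723) -> (577723/377063): both odd, 377063 mod 4 = 3, 577723 mod 4 = 3, so the flip contributes -1; sign now -1
(577723/377063): 577723 mod 377063 = 200660, so (577723/377063) = (200660/377063)
factor out 2^2: 200660 = 2^2·50165; with 377063 mod 8 = 7, (2/377063) = +1; sign now -1; continue with (50165/377063)
flip (50165/377063) -> (377063/50165): both odd, 50165 mod 4 = 1, 377063 mod 4 = 3, so the flip contributes +1; sign now -1
(377063/50165): 377063 mod 50165 = 25908, so (377063/50165) = (25908/50165)
factor out 2^2: 25908 = 2^2·6477; with 50165 mod 8 = 5, (2/50165) = -1; sign now -1; continue with (6477/50165)
flip (6477/50165) -> (50165/6477): both odd, 6477 mod 4 = 1, 50165 mod 4 = 1, so the flip contributes +1; sign now -1
(50165/6477): 50165 mod 6477 = 4826, so (50165/6477) = (4826/6477)
factor out 2^1: 4826 = 2^1·2413; with 6477 mod 8 = 5, (2/6477) = -1; sign now +1; continue with (2413/6477)
flip (2413/6477) -> (6477/2413): both odd, 2413 mod 4 = 1, 6477 mod 4 = 1, so the flip contributes +1; sign now +1
(6477/2413): 6477 mod 2413 = 1651, so (6477/2413) = (1651/2413)
flip (1651/2413) -> (2413/1651): both odd, 1651 mod 4 = 3, 2413 mod 4 = 1, so the flip contributes +1; sign now +1
(2413/1651): 2413 mod 1651 = 762, so (2413/1651) = (762/1651)
factor out 2^1: 762 = 2^1·381; with 1651 mod 8 = 3, (2/1651) = -1; sign now -1; continue with (381/1651)
flip (381/1651) -> (1651/381): both odd, 381 mod 4 = 1, 1651 mod 4 = 3, so the flip contributes +1; sign now -1
(1651/381): 1651 mod 381 = 127, so (1651/381) = (127/381)
flip (127/381) -> (381/127): both odd, 127 mod 4 = 3, 381 mod 4 = 1, so the flip contributes +1; sign now -1
(381/127): 381 mod 127 = 0, so (381/127) = (0/127)
reached (0/127); gcd(a, n) > 1, so (0/127) = 0 and the symbol is 0

0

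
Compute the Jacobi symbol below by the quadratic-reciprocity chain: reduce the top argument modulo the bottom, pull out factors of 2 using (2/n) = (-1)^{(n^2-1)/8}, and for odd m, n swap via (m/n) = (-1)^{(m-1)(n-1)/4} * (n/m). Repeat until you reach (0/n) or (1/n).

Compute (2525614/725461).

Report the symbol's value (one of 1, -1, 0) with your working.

-1

(2525614/725461) = (349231/725461)   [reduce mod 725461]
reciprocity: (349231/725461) = +1·(725461/349231) since 349231 mod 4 = 3, 725461 mod 4 = 1; sign now +1
(725461/349231) = (26999/349231)   [reduce mod 349231]
reciprocity: (26999/349231) = -1·(349231/26999) since 26999 mod 4 = 3, 349231 mod 4 = 3; sign now -1
(349231/26999) = (25243/26999)   [reduce mod 26999]
reciprocity: (25243/26999) = -1·(26999/25243) since 25243 mod 4 = 3, 26999 mod 4 = 3; sign now +1
(26999/25243) = (1756/25243)   [reduce mod 25243]
1756 = 2^2·439; (2/25243) = -1 since 25243 mod 8 = 3, so (1756/25243) = (-1)^2·(439/25243); sign now +1
reciprocity: (439/25243) = -1·(25243/439) since 439 mod 4 = 3, 25243 mod 4 = 3; sign now -1
(25243/439) = (220/439)   [reduce mod 439]
220 = 2^2·55; (2/439) = +1 since 439 mod 8 = 7, so (220/439) = (+1)^2·(55/439); sign now -1
reciprocity: (55/439) = -1·(439/55) since 55 mod 4 = 3, 439 mod 4 = 3; sign now +1
(439/55) = (54/55)   [reduce mod 55]
54 = 2^1·27; (2/55) = +1 since 55 mod 8 = 7, so (54/55) = (+1)^1·(27/55); sign now +1
reciprocity: (27/55) = -1·(55/27) since 27 mod 4 = 3, 55 mod 4 = 3; sign now -1
(55/27) = (1/27)   [reduce mod 27]
(1/27) = 1; final value = sign = -1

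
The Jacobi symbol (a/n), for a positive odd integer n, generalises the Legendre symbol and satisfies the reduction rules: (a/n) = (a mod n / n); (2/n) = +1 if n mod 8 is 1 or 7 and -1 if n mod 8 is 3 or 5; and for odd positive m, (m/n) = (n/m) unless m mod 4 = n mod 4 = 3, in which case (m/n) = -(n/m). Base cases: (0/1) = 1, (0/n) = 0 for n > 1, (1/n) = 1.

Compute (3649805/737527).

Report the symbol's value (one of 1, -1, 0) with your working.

(3649805/737527) = (699697/737527)   [reduce mod 737527]
reciprocity: (699697/737527) = +1·(737527/699697) since 699697 mod 4 = 1, 737527 mod 4 = 3; sign now +1
(737527/699697) = (37830/699697)   [reduce mod 699697]
37830 = 2^1·18915; (2/699697) = +1 since 699697 mod 8 = 1, so (37830/699697) = (+1)^1·(18915/699697); sign now +1
reciprocity: (18915/699697) = +1·(699697/18915) since 18915 mod 4 = 3, 699697 mod 4 = 1; sign now +1
(699697/18915) = (18757/18915)   [reduce mod 18915]
reciprocity: (18757/18915) = +1·(18915/18757) since 18757 mod 4 = 1, 18915 mod 4 = 3; sign now +1
(18915/18757) = (158/18757)   [reduce mod 18757]
158 = 2^1·79; (2/18757) = -1 since 18757 mod 8 = 5, so (158/18757) = (-1)^1·(79/18757); sign now -1
reciprocity: (79/18757) = +1·(18757/79) since 79 mod 4 = 3, 18757 mod 4 = 1; sign now -1
(18757/79) = (34/79)   [reduce mod 79]
34 = 2^1·17; (2/79) = +1 since 79 mod 8 = 7, so (34/79) = (+1)^1·(17/79); sign now -1
reciprocity: (17/79) = +1·(79/17) since 17 mod 4 = 1, 79 mod 4 = 3; sign now -1
(79/17) = (11/17)   [reduce mod 17]
reciprocity: (11/17) = +1·(17/11) since 11 mod 4 = 3, 17 mod 4 = 1; sign now -1
(17/11) = (6/11)   [reduce mod 11]
6 = 2^1·3; (2/11) = -1 since 11 mod 8 = 3, so (6/11) = (-1)^1·(3/11); sign now +1
reciprocity: (3/11) = -1·(11/3) since 3 mod 4 = 3, 11 mod 4 = 3; sign now -1
(11/3) = (2/3)   [reduce mod 3]
2 = 2^1·1; (2/3) = -1 since 3 mod 8 = 3, so (2/3) = (-1)^1·(1/3); sign now +1
(1/3) = 1; final value = sign = +1

1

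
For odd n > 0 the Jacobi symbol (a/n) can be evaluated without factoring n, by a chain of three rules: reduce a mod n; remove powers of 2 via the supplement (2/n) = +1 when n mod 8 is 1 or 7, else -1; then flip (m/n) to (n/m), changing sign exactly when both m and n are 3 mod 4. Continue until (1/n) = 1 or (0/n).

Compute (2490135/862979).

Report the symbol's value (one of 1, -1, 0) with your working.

(2490135/862979): 2490135 mod 862979 = 764177, so (2490135/862979) = (764177/862979)
flip (764177/862979) -> (862979/764177): both odd, 764177 mod 4 = 1, 862979 mod 4 = 3, so the flip contributes +1; sign now +1
(862979/764177): 862979 mod 764177 = 98802, so (862979/764177) = (98802/764177)
factor out 2^1: 98802 = 2^1·49401; with 764177 mod 8 = 1, (2/764177) = +1; sign now +1; continue with (49401/764177)
flip (49401/764177) -> (764177/49401): both odd, 49401 mod 4 = 1, 764177 mod 4 = 1, so the flip contributes +1; sign now +1
(764177/49401): 764177 mod 49401 = 23162, so (764177/49401) = (23162/49401)
factor out 2^1: 23162 = 2^1·11581; with 49401 mod 8 = 1, (2/49401) = +1; sign now +1; continue with (11581/49401)
flip (11581/49401) -> (49401/11581): both odd, 11581 mod 4 = 1, 49401 mod 4 = 1, so the flip contributes +1; sign now +1
(49401/11581): 49401 mod 11581 = 3077, so (49401/11581) = (3077/11581)
flip (3077/11581) -> (11581/3077): both odd, 3077 mod 4 = 1, 11581 mod 4 = 1, so the flip contributes +1; sign now +1
(11581/3077): 11581 mod 3077 = 2350, so (11581/3077) = (2350/3077)
factor out 2^1: 2350 = 2^1·1175; with 3077 mod 8 = 5, (2/3077) = -1; sign now -1; continue with (1175/3077)
flip (1175/3077) -> (3077/1175): both odd, 1175 mod 4 = 3, 3077 mod 4 = 1, so the flip contributes +1; sign now -1
(3077/1175): 3077 mod 1175 = 727, so (3077/1175) = (727/1175)
flip (727/1175) -> (1175/727): both odd, 727 mod 4 = 3, 1175 mod 4 = 3, so the flip contributes -1; sign now +1
(1175/727): 1175 mod 727 = 448, so (1175/727) = (448/727)
factor out 2^6: 448 = 2^6·7; with 727 mod 8 = 7, (2/727) = +1; sign now +1; continue with (7/727)
flip (7/727) -> (727/7): both odd, 7 mod 4 = 3, 727 mod 4 = 3, so the flip contributes -1; sign now -1
(727/7): 727 mod 7 = 6, so (727/7) = (6/7)
factor out 2^1: 6 = 2^1·3; with 7 mod 8 = 7, (2/7) = +1; sign now -1; continue with (3/7)
flip (3/7) -> (7/3): both odd, 3 mod 4 = 3, 7 mod 4 = 3, so the flip contributes -1; sign now +1
(7/3): 7 mod 3 = 1, so (7/3) = (1/3)
reached (1/3) = 1, so the symbol is +1

1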